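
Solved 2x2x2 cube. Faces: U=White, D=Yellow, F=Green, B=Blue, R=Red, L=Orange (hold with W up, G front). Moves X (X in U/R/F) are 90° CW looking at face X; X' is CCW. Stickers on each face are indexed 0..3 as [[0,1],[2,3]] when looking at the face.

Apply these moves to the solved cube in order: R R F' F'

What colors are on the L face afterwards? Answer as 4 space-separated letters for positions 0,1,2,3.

Answer: O R O R

Derivation:
After move 1 (R): R=RRRR U=WGWG F=GYGY D=YBYB B=WBWB
After move 2 (R): R=RRRR U=WYWY F=GBGB D=YWYW B=GBGB
After move 3 (F'): F=BBGG U=WYRR R=WRYR D=OOYW L=OYOW
After move 4 (F'): F=BGBG U=WYWY R=OROR D=YWYW L=OROR
Query: L face = OROR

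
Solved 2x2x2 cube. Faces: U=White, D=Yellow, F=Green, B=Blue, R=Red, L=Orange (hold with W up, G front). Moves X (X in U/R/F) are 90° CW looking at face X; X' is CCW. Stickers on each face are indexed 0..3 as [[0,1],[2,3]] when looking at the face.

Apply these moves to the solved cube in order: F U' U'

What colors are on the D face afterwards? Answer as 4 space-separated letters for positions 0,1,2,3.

Answer: R R Y Y

Derivation:
After move 1 (F): F=GGGG U=WWOO R=WRWR D=RRYY L=OYOY
After move 2 (U'): U=WOWO F=OYGG R=GGWR B=WRBB L=BBOY
After move 3 (U'): U=OOWW F=BBGG R=OYWR B=GGBB L=WROY
Query: D face = RRYY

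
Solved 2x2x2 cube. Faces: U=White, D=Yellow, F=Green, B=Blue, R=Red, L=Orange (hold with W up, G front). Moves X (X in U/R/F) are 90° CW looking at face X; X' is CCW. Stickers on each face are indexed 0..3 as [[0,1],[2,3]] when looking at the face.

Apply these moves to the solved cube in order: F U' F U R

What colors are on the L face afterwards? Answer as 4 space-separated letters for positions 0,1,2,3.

After move 1 (F): F=GGGG U=WWOO R=WRWR D=RRYY L=OYOY
After move 2 (U'): U=WOWO F=OYGG R=GGWR B=WRBB L=BBOY
After move 3 (F): F=GOGY U=WOYB R=WGOR D=WGYY L=BROR
After move 4 (U): U=YWBO F=WGGY R=WROR B=BRBB L=GOOR
After move 5 (R): R=OWRR U=YGBY F=WGGY D=WBYB B=ORWB
Query: L face = GOOR

Answer: G O O R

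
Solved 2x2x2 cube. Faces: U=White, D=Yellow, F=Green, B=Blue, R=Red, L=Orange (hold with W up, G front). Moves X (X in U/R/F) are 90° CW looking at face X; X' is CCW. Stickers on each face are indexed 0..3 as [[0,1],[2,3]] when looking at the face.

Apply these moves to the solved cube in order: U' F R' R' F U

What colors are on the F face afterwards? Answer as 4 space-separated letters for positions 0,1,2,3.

After move 1 (U'): U=WWWW F=OOGG R=GGRR B=RRBB L=BBOO
After move 2 (F): F=GOGO U=WWOB R=WGWR D=RGYY L=BYOY
After move 3 (R'): R=GRWW U=WBOR F=GWGB D=ROYO B=YRGB
After move 4 (R'): R=RWGW U=WGOY F=GBGR D=RWYB B=OROB
After move 5 (F): F=GGRB U=WGYY R=OWYW D=GRYB L=BROW
After move 6 (U): U=YWYG F=OWRB R=ORYW B=BROB L=GGOW
Query: F face = OWRB

Answer: O W R B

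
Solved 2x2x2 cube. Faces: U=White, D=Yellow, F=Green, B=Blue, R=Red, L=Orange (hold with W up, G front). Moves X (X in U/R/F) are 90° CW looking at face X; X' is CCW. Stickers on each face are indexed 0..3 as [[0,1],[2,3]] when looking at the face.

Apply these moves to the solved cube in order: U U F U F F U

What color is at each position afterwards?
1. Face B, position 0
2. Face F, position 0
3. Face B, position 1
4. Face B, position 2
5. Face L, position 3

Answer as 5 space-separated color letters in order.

Answer: G Y W B G

Derivation:
After move 1 (U): U=WWWW F=RRGG R=BBRR B=OOBB L=GGOO
After move 2 (U): U=WWWW F=BBGG R=OORR B=GGBB L=RROO
After move 3 (F): F=GBGB U=WWOR R=WOWR D=ROYY L=RYOY
After move 4 (U): U=OWRW F=WOGB R=GGWR B=RYBB L=GBOY
After move 5 (F): F=GWBO U=OWYB R=RGWR D=WGYY L=GROO
After move 6 (F): F=BGOW U=OWOR R=YGBR D=WRYY L=GWOG
After move 7 (U): U=OORW F=YGOW R=RYBR B=GWBB L=BGOG
Query 1: B[0] = G
Query 2: F[0] = Y
Query 3: B[1] = W
Query 4: B[2] = B
Query 5: L[3] = G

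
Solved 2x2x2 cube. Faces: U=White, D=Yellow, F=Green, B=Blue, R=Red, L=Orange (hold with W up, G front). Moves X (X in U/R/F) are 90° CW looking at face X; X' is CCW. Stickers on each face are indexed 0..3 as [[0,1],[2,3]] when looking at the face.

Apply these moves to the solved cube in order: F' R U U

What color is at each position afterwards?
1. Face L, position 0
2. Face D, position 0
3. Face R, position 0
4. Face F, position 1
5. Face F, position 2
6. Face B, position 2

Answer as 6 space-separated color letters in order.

Answer: Y O O B G W

Derivation:
After move 1 (F'): F=GGGG U=WWRR R=YRYR D=OOYY L=OWOW
After move 2 (R): R=YYRR U=WGRG F=GOGY D=OBYB B=RBWB
After move 3 (U): U=RWGG F=YYGY R=RBRR B=OWWB L=GOOW
After move 4 (U): U=GRGW F=RBGY R=OWRR B=GOWB L=YYOW
Query 1: L[0] = Y
Query 2: D[0] = O
Query 3: R[0] = O
Query 4: F[1] = B
Query 5: F[2] = G
Query 6: B[2] = W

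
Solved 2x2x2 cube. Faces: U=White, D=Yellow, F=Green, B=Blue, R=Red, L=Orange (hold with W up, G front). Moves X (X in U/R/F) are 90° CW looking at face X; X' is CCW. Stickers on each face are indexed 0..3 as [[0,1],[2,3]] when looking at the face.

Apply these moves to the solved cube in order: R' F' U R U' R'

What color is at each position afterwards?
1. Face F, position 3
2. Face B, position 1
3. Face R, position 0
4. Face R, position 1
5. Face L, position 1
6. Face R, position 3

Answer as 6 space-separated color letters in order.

After move 1 (R'): R=RRRR U=WBWB F=GWGW D=YGYG B=YBYB
After move 2 (F'): F=WWGG U=WBRR R=GRYR D=OOYG L=OBOW
After move 3 (U): U=RWRB F=GRGG R=YBYR B=OBYB L=WWOW
After move 4 (R): R=YYRB U=RRRG F=GOGG D=OYYO B=BBWB
After move 5 (U'): U=RGRR F=WWGG R=GORB B=YYWB L=BBOW
After move 6 (R'): R=OBGR U=RWRY F=WGGR D=OWYG B=OYYB
Query 1: F[3] = R
Query 2: B[1] = Y
Query 3: R[0] = O
Query 4: R[1] = B
Query 5: L[1] = B
Query 6: R[3] = R

Answer: R Y O B B R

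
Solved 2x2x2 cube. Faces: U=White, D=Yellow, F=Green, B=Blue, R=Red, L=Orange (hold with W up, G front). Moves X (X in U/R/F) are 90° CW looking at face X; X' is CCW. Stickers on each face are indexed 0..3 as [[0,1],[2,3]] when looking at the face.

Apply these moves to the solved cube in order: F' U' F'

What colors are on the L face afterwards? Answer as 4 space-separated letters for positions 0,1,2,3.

Answer: B R O W

Derivation:
After move 1 (F'): F=GGGG U=WWRR R=YRYR D=OOYY L=OWOW
After move 2 (U'): U=WRWR F=OWGG R=GGYR B=YRBB L=BBOW
After move 3 (F'): F=WGOG U=WRGY R=OGOR D=BWYY L=BROW
Query: L face = BROW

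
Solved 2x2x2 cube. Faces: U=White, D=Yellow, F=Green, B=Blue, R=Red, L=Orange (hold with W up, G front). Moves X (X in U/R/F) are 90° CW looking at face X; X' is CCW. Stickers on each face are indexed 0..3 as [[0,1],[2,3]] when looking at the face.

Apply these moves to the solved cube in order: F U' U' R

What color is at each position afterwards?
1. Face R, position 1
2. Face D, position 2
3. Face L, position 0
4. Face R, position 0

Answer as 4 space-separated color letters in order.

Answer: O Y W W

Derivation:
After move 1 (F): F=GGGG U=WWOO R=WRWR D=RRYY L=OYOY
After move 2 (U'): U=WOWO F=OYGG R=GGWR B=WRBB L=BBOY
After move 3 (U'): U=OOWW F=BBGG R=OYWR B=GGBB L=WROY
After move 4 (R): R=WORY U=OBWG F=BRGY D=RBYG B=WGOB
Query 1: R[1] = O
Query 2: D[2] = Y
Query 3: L[0] = W
Query 4: R[0] = W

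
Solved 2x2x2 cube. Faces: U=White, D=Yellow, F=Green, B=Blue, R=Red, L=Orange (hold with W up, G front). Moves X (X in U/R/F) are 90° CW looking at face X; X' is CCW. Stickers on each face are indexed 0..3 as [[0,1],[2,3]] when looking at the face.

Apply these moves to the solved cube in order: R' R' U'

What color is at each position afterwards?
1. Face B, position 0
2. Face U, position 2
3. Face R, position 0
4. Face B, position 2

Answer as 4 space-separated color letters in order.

Answer: R W G G

Derivation:
After move 1 (R'): R=RRRR U=WBWB F=GWGW D=YGYG B=YBYB
After move 2 (R'): R=RRRR U=WYWY F=GBGB D=YWYW B=GBGB
After move 3 (U'): U=YYWW F=OOGB R=GBRR B=RRGB L=GBOO
Query 1: B[0] = R
Query 2: U[2] = W
Query 3: R[0] = G
Query 4: B[2] = G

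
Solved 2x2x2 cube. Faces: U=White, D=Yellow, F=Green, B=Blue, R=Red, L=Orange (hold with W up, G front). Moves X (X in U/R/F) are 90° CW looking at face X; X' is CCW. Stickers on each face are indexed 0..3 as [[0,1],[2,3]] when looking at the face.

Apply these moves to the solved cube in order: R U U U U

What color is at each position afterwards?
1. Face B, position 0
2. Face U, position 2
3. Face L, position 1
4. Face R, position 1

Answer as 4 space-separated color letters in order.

After move 1 (R): R=RRRR U=WGWG F=GYGY D=YBYB B=WBWB
After move 2 (U): U=WWGG F=RRGY R=WBRR B=OOWB L=GYOO
After move 3 (U): U=GWGW F=WBGY R=OORR B=GYWB L=RROO
After move 4 (U): U=GGWW F=OOGY R=GYRR B=RRWB L=WBOO
After move 5 (U): U=WGWG F=GYGY R=RRRR B=WBWB L=OOOO
Query 1: B[0] = W
Query 2: U[2] = W
Query 3: L[1] = O
Query 4: R[1] = R

Answer: W W O R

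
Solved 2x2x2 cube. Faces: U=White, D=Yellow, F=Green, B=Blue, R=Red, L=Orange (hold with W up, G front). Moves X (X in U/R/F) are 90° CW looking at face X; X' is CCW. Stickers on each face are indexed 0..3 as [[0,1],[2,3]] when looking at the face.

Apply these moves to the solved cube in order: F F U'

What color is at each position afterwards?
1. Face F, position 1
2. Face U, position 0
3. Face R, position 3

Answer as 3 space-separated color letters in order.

Answer: R W R

Derivation:
After move 1 (F): F=GGGG U=WWOO R=WRWR D=RRYY L=OYOY
After move 2 (F): F=GGGG U=WWYY R=OROR D=WWYY L=OROR
After move 3 (U'): U=WYWY F=ORGG R=GGOR B=ORBB L=BBOR
Query 1: F[1] = R
Query 2: U[0] = W
Query 3: R[3] = R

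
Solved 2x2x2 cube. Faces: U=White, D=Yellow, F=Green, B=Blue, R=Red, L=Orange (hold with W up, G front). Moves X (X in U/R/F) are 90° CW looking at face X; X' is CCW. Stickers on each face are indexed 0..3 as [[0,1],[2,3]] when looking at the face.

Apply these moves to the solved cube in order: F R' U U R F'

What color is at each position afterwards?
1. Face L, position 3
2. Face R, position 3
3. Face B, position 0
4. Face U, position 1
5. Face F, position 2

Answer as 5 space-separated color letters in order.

Answer: B Y W B Y

Derivation:
After move 1 (F): F=GGGG U=WWOO R=WRWR D=RRYY L=OYOY
After move 2 (R'): R=RRWW U=WBOB F=GWGO D=RGYG B=YBRB
After move 3 (U): U=OWBB F=RRGO R=YBWW B=OYRB L=GWOY
After move 4 (U): U=BOBW F=YBGO R=OYWW B=GWRB L=RROY
After move 5 (R): R=WOWY U=BBBO F=YGGG D=RRYG B=WWOB
After move 6 (F'): F=GGYG U=BBWW R=RORY D=RYYG L=ROOB
Query 1: L[3] = B
Query 2: R[3] = Y
Query 3: B[0] = W
Query 4: U[1] = B
Query 5: F[2] = Y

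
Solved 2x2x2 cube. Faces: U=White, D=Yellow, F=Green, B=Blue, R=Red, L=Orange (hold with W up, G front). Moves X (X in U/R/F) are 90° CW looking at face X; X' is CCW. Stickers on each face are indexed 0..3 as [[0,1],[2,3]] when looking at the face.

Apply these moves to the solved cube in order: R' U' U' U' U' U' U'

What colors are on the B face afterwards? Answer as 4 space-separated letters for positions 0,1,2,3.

Answer: G W Y B

Derivation:
After move 1 (R'): R=RRRR U=WBWB F=GWGW D=YGYG B=YBYB
After move 2 (U'): U=BBWW F=OOGW R=GWRR B=RRYB L=YBOO
After move 3 (U'): U=BWBW F=YBGW R=OORR B=GWYB L=RROO
After move 4 (U'): U=WWBB F=RRGW R=YBRR B=OOYB L=GWOO
After move 5 (U'): U=WBWB F=GWGW R=RRRR B=YBYB L=OOOO
After move 6 (U'): U=BBWW F=OOGW R=GWRR B=RRYB L=YBOO
After move 7 (U'): U=BWBW F=YBGW R=OORR B=GWYB L=RROO
Query: B face = GWYB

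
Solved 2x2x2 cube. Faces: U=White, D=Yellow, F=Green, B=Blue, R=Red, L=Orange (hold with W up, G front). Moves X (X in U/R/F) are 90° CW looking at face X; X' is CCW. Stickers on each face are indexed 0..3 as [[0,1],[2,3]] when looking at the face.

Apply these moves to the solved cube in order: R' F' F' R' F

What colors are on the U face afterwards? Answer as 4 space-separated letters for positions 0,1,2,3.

After move 1 (R'): R=RRRR U=WBWB F=GWGW D=YGYG B=YBYB
After move 2 (F'): F=WWGG U=WBRR R=GRYR D=OOYG L=OBOW
After move 3 (F'): F=WGWG U=WBGY R=OROR D=BWYG L=OROR
After move 4 (R'): R=RROO U=WYGY F=WBWY D=BGYG B=GBWB
After move 5 (F): F=WWYB U=WYRR R=GRYO D=ORYG L=OBOG
Query: U face = WYRR

Answer: W Y R R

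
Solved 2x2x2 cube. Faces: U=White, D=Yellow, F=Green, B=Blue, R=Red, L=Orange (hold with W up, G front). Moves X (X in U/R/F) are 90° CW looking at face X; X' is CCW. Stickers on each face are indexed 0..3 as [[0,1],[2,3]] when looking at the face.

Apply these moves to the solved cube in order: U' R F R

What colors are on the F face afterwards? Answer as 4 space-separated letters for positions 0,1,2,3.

After move 1 (U'): U=WWWW F=OOGG R=GGRR B=RRBB L=BBOO
After move 2 (R): R=RGRG U=WOWG F=OYGY D=YBYR B=WRWB
After move 3 (F): F=GOYY U=WOOB R=WGGG D=RRYR L=BYOB
After move 4 (R): R=GWGG U=WOOY F=GRYR D=RWYW B=BROB
Query: F face = GRYR

Answer: G R Y R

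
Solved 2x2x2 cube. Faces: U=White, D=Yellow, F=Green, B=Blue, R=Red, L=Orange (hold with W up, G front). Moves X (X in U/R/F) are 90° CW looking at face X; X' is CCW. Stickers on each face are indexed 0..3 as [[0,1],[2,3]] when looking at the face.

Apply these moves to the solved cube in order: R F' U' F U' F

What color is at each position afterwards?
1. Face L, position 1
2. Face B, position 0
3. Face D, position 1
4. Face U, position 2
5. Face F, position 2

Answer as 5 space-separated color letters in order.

After move 1 (R): R=RRRR U=WGWG F=GYGY D=YBYB B=WBWB
After move 2 (F'): F=YYGG U=WGRR R=BRYR D=OOYB L=OGOW
After move 3 (U'): U=GRWR F=OGGG R=YYYR B=BRWB L=WBOW
After move 4 (F): F=GOGG U=GRWB R=WYRR D=YYYB L=WOOO
After move 5 (U'): U=RBGW F=WOGG R=GORR B=WYWB L=BROO
After move 6 (F): F=GWGO U=RBOR R=GOWR D=RGYB L=BYOY
Query 1: L[1] = Y
Query 2: B[0] = W
Query 3: D[1] = G
Query 4: U[2] = O
Query 5: F[2] = G

Answer: Y W G O G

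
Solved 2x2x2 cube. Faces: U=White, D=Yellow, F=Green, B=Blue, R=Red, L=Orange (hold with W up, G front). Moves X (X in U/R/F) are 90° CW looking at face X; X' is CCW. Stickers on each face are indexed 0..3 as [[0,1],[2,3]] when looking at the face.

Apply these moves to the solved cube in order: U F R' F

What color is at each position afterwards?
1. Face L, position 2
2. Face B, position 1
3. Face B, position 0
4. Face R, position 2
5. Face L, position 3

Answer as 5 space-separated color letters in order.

Answer: O O Y O R

Derivation:
After move 1 (U): U=WWWW F=RRGG R=BBRR B=OOBB L=GGOO
After move 2 (F): F=GRGR U=WWOG R=WBWR D=RBYY L=GYOY
After move 3 (R'): R=BRWW U=WBOO F=GWGG D=RRYR B=YOBB
After move 4 (F): F=GGGW U=WBYY R=OROW D=WBYR L=GROR
Query 1: L[2] = O
Query 2: B[1] = O
Query 3: B[0] = Y
Query 4: R[2] = O
Query 5: L[3] = R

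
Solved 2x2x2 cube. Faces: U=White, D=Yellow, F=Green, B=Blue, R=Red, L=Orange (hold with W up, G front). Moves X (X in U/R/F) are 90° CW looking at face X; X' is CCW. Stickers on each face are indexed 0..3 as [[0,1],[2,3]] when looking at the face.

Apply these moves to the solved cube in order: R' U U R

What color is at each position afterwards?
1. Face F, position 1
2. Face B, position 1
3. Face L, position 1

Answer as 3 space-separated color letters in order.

Answer: G W R

Derivation:
After move 1 (R'): R=RRRR U=WBWB F=GWGW D=YGYG B=YBYB
After move 2 (U): U=WWBB F=RRGW R=YBRR B=OOYB L=GWOO
After move 3 (U): U=BWBW F=YBGW R=OORR B=GWYB L=RROO
After move 4 (R): R=RORO U=BBBW F=YGGG D=YYYG B=WWWB
Query 1: F[1] = G
Query 2: B[1] = W
Query 3: L[1] = R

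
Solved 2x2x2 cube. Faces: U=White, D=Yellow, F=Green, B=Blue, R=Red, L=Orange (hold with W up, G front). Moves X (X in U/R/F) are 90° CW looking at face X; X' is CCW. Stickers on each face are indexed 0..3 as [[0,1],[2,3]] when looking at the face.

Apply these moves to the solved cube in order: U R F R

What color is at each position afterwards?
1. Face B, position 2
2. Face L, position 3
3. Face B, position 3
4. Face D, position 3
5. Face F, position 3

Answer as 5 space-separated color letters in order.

After move 1 (U): U=WWWW F=RRGG R=BBRR B=OOBB L=GGOO
After move 2 (R): R=RBRB U=WRWG F=RYGY D=YBYO B=WOWB
After move 3 (F): F=GRYY U=WROG R=WBGB D=RRYO L=GYOB
After move 4 (R): R=GWBB U=WROY F=GRYO D=RWYW B=GORB
Query 1: B[2] = R
Query 2: L[3] = B
Query 3: B[3] = B
Query 4: D[3] = W
Query 5: F[3] = O

Answer: R B B W O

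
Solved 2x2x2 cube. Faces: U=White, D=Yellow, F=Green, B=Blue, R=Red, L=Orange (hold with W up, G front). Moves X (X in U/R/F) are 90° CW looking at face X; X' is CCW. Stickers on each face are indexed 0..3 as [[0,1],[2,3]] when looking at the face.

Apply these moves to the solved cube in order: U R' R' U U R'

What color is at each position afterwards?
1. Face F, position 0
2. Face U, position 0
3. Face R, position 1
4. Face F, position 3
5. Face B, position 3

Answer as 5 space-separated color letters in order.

Answer: G Y B W B

Derivation:
After move 1 (U): U=WWWW F=RRGG R=BBRR B=OOBB L=GGOO
After move 2 (R'): R=BRBR U=WBWO F=RWGW D=YRYG B=YOYB
After move 3 (R'): R=RRBB U=WYWY F=RBGO D=YWYW B=GORB
After move 4 (U): U=WWYY F=RRGO R=GOBB B=GGRB L=RBOO
After move 5 (U): U=YWYW F=GOGO R=GGBB B=RBRB L=RROO
After move 6 (R'): R=GBGB U=YRYR F=GWGW D=YOYO B=WBWB
Query 1: F[0] = G
Query 2: U[0] = Y
Query 3: R[1] = B
Query 4: F[3] = W
Query 5: B[3] = B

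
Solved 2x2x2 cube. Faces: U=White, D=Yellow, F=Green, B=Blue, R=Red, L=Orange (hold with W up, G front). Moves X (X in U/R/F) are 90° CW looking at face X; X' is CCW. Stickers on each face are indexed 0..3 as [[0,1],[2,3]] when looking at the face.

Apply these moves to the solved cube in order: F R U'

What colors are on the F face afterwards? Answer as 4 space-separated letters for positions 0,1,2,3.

After move 1 (F): F=GGGG U=WWOO R=WRWR D=RRYY L=OYOY
After move 2 (R): R=WWRR U=WGOG F=GRGY D=RBYB B=OBWB
After move 3 (U'): U=GGWO F=OYGY R=GRRR B=WWWB L=OBOY
Query: F face = OYGY

Answer: O Y G Y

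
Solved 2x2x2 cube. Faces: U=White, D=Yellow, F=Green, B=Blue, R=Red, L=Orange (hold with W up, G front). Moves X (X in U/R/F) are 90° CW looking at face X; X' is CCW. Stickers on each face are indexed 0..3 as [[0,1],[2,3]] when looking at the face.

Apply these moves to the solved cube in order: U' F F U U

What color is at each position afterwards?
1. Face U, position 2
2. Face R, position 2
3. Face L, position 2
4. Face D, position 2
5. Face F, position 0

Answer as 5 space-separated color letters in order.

After move 1 (U'): U=WWWW F=OOGG R=GGRR B=RRBB L=BBOO
After move 2 (F): F=GOGO U=WWOB R=WGWR D=RGYY L=BYOY
After move 3 (F): F=GGOO U=WWYY R=OGBR D=WWYY L=BROG
After move 4 (U): U=YWYW F=OGOO R=RRBR B=BRBB L=GGOG
After move 5 (U): U=YYWW F=RROO R=BRBR B=GGBB L=OGOG
Query 1: U[2] = W
Query 2: R[2] = B
Query 3: L[2] = O
Query 4: D[2] = Y
Query 5: F[0] = R

Answer: W B O Y R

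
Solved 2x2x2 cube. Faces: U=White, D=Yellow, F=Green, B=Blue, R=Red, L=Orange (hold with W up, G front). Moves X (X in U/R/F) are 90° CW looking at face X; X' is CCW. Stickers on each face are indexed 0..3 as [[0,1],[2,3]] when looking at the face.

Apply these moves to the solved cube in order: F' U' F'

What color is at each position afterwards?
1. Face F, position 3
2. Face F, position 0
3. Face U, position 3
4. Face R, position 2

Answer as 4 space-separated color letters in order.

Answer: G W Y O

Derivation:
After move 1 (F'): F=GGGG U=WWRR R=YRYR D=OOYY L=OWOW
After move 2 (U'): U=WRWR F=OWGG R=GGYR B=YRBB L=BBOW
After move 3 (F'): F=WGOG U=WRGY R=OGOR D=BWYY L=BROW
Query 1: F[3] = G
Query 2: F[0] = W
Query 3: U[3] = Y
Query 4: R[2] = O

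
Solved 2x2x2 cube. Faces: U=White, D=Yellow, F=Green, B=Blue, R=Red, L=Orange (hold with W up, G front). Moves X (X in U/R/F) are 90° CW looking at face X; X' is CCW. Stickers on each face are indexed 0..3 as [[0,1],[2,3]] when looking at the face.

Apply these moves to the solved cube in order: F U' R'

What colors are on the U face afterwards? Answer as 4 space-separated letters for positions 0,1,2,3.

After move 1 (F): F=GGGG U=WWOO R=WRWR D=RRYY L=OYOY
After move 2 (U'): U=WOWO F=OYGG R=GGWR B=WRBB L=BBOY
After move 3 (R'): R=GRGW U=WBWW F=OOGO D=RYYG B=YRRB
Query: U face = WBWW

Answer: W B W W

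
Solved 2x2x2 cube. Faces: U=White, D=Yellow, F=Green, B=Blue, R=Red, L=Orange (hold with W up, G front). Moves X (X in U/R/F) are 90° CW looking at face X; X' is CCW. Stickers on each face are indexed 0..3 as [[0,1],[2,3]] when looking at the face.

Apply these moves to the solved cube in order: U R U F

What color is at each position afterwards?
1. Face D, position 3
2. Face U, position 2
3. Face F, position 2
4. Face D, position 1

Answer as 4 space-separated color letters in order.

After move 1 (U): U=WWWW F=RRGG R=BBRR B=OOBB L=GGOO
After move 2 (R): R=RBRB U=WRWG F=RYGY D=YBYO B=WOWB
After move 3 (U): U=WWGR F=RBGY R=WORB B=GGWB L=RYOO
After move 4 (F): F=GRYB U=WWOY R=GORB D=RWYO L=RYOB
Query 1: D[3] = O
Query 2: U[2] = O
Query 3: F[2] = Y
Query 4: D[1] = W

Answer: O O Y W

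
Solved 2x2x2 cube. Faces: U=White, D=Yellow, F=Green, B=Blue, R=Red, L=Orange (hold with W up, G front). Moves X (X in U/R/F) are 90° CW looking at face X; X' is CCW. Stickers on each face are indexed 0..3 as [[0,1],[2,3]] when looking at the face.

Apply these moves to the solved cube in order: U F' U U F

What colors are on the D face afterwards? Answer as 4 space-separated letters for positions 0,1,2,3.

Answer: Y G Y Y

Derivation:
After move 1 (U): U=WWWW F=RRGG R=BBRR B=OOBB L=GGOO
After move 2 (F'): F=RGRG U=WWBR R=YBYR D=GOYY L=GWOW
After move 3 (U): U=BWRW F=YBRG R=OOYR B=GWBB L=RGOW
After move 4 (U): U=RBWW F=OORG R=GWYR B=RGBB L=YBOW
After move 5 (F): F=ROGO U=RBWB R=WWWR D=YGYY L=YGOO
Query: D face = YGYY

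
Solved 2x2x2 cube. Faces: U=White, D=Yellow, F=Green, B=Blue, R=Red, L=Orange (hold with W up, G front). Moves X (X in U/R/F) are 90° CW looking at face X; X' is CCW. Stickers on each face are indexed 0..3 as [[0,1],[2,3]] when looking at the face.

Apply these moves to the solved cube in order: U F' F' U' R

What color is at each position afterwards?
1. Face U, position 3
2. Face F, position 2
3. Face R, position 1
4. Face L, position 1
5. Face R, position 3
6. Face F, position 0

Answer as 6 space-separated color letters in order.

Answer: R R G O G G

Derivation:
After move 1 (U): U=WWWW F=RRGG R=BBRR B=OOBB L=GGOO
After move 2 (F'): F=RGRG U=WWBR R=YBYR D=GOYY L=GWOW
After move 3 (F'): F=GGRR U=WWYY R=OBGR D=WWYY L=GROB
After move 4 (U'): U=WYWY F=GRRR R=GGGR B=OBBB L=OOOB
After move 5 (R): R=GGRG U=WRWR F=GWRY D=WBYO B=YBYB
Query 1: U[3] = R
Query 2: F[2] = R
Query 3: R[1] = G
Query 4: L[1] = O
Query 5: R[3] = G
Query 6: F[0] = G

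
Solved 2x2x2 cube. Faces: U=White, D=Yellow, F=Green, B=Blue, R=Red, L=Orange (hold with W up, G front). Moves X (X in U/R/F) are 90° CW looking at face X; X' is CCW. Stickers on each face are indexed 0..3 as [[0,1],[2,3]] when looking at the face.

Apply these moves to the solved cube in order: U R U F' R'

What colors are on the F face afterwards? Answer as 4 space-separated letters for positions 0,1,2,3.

Answer: B W R R

Derivation:
After move 1 (U): U=WWWW F=RRGG R=BBRR B=OOBB L=GGOO
After move 2 (R): R=RBRB U=WRWG F=RYGY D=YBYO B=WOWB
After move 3 (U): U=WWGR F=RBGY R=WORB B=GGWB L=RYOO
After move 4 (F'): F=BYRG U=WWWR R=BOYB D=YOYO L=RROG
After move 5 (R'): R=OBBY U=WWWG F=BWRR D=YYYG B=OGOB
Query: F face = BWRR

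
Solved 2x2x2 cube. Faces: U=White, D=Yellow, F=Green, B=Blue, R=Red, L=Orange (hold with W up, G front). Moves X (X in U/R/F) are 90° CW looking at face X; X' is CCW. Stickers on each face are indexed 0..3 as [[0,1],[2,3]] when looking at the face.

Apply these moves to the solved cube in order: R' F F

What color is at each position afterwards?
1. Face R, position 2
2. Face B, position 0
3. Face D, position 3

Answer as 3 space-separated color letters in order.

After move 1 (R'): R=RRRR U=WBWB F=GWGW D=YGYG B=YBYB
After move 2 (F): F=GGWW U=WBOO R=WRBR D=RRYG L=OYOG
After move 3 (F): F=WGWG U=WBGY R=OROR D=BWYG L=OROR
Query 1: R[2] = O
Query 2: B[0] = Y
Query 3: D[3] = G

Answer: O Y G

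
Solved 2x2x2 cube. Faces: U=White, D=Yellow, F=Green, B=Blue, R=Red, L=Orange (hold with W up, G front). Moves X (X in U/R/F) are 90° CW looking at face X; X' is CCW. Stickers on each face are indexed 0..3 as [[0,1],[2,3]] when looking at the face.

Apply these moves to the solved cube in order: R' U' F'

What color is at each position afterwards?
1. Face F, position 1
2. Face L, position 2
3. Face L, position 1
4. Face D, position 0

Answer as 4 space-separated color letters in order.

Answer: W O W B

Derivation:
After move 1 (R'): R=RRRR U=WBWB F=GWGW D=YGYG B=YBYB
After move 2 (U'): U=BBWW F=OOGW R=GWRR B=RRYB L=YBOO
After move 3 (F'): F=OWOG U=BBGR R=GWYR D=BOYG L=YWOW
Query 1: F[1] = W
Query 2: L[2] = O
Query 3: L[1] = W
Query 4: D[0] = B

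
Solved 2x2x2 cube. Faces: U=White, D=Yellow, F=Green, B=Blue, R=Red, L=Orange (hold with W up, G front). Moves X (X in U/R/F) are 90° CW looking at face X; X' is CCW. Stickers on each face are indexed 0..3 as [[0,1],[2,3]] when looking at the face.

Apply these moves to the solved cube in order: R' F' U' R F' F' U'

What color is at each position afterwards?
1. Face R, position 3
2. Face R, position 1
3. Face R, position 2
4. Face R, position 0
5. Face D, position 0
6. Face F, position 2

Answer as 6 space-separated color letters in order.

Answer: W G B G G O

Derivation:
After move 1 (R'): R=RRRR U=WBWB F=GWGW D=YGYG B=YBYB
After move 2 (F'): F=WWGG U=WBRR R=GRYR D=OOYG L=OBOW
After move 3 (U'): U=BRWR F=OBGG R=WWYR B=GRYB L=YBOW
After move 4 (R): R=YWRW U=BBWG F=OOGG D=OYYG B=RRRB
After move 5 (F'): F=OGOG U=BBYR R=YWOW D=BWYG L=YGOW
After move 6 (F'): F=GGOO U=BBYO R=WWBW D=GWYG L=YROY
After move 7 (U'): U=BOBY F=YROO R=GGBW B=WWRB L=RROY
Query 1: R[3] = W
Query 2: R[1] = G
Query 3: R[2] = B
Query 4: R[0] = G
Query 5: D[0] = G
Query 6: F[2] = O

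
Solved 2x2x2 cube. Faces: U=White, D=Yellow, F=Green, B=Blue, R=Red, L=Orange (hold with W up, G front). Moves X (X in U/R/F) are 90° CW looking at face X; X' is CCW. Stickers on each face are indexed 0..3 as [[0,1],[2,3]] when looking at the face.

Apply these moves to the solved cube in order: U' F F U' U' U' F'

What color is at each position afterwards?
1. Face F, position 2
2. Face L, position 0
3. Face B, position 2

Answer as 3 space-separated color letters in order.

After move 1 (U'): U=WWWW F=OOGG R=GGRR B=RRBB L=BBOO
After move 2 (F): F=GOGO U=WWOB R=WGWR D=RGYY L=BYOY
After move 3 (F): F=GGOO U=WWYY R=OGBR D=WWYY L=BROG
After move 4 (U'): U=WYWY F=BROO R=GGBR B=OGBB L=RROG
After move 5 (U'): U=YYWW F=RROO R=BRBR B=GGBB L=OGOG
After move 6 (U'): U=YWYW F=OGOO R=RRBR B=BRBB L=GGOG
After move 7 (F'): F=GOOO U=YWRB R=WRWR D=GGYY L=GWOY
Query 1: F[2] = O
Query 2: L[0] = G
Query 3: B[2] = B

Answer: O G B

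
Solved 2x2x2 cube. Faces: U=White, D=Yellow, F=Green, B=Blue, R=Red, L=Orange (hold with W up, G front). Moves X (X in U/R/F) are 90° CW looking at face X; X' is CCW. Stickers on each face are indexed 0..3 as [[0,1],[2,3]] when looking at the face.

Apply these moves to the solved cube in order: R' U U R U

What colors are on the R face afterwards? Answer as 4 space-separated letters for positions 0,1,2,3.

After move 1 (R'): R=RRRR U=WBWB F=GWGW D=YGYG B=YBYB
After move 2 (U): U=WWBB F=RRGW R=YBRR B=OOYB L=GWOO
After move 3 (U): U=BWBW F=YBGW R=OORR B=GWYB L=RROO
After move 4 (R): R=RORO U=BBBW F=YGGG D=YYYG B=WWWB
After move 5 (U): U=BBWB F=ROGG R=WWRO B=RRWB L=YGOO
Query: R face = WWRO

Answer: W W R O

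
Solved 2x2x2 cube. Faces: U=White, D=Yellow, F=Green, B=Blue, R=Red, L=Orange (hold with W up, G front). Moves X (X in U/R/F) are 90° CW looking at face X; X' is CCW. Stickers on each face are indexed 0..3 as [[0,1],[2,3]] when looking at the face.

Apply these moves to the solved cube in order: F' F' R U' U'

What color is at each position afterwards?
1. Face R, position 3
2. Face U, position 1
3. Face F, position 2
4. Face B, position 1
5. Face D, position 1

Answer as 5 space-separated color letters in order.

After move 1 (F'): F=GGGG U=WWRR R=YRYR D=OOYY L=OWOW
After move 2 (F'): F=GGGG U=WWYY R=OROR D=WWYY L=OROR
After move 3 (R): R=OORR U=WGYG F=GWGY D=WBYB B=YBWB
After move 4 (U'): U=GGWY F=ORGY R=GWRR B=OOWB L=YBOR
After move 5 (U'): U=GYGW F=YBGY R=ORRR B=GWWB L=OOOR
Query 1: R[3] = R
Query 2: U[1] = Y
Query 3: F[2] = G
Query 4: B[1] = W
Query 5: D[1] = B

Answer: R Y G W B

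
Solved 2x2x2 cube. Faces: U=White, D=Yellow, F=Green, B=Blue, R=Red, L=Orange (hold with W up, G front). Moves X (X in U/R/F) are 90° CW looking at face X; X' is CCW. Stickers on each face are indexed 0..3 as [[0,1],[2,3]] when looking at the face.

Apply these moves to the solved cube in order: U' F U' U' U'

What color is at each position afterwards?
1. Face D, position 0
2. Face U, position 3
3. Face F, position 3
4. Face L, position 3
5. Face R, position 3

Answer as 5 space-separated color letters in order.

Answer: R W O Y R

Derivation:
After move 1 (U'): U=WWWW F=OOGG R=GGRR B=RRBB L=BBOO
After move 2 (F): F=GOGO U=WWOB R=WGWR D=RGYY L=BYOY
After move 3 (U'): U=WBWO F=BYGO R=GOWR B=WGBB L=RROY
After move 4 (U'): U=BOWW F=RRGO R=BYWR B=GOBB L=WGOY
After move 5 (U'): U=OWBW F=WGGO R=RRWR B=BYBB L=GOOY
Query 1: D[0] = R
Query 2: U[3] = W
Query 3: F[3] = O
Query 4: L[3] = Y
Query 5: R[3] = R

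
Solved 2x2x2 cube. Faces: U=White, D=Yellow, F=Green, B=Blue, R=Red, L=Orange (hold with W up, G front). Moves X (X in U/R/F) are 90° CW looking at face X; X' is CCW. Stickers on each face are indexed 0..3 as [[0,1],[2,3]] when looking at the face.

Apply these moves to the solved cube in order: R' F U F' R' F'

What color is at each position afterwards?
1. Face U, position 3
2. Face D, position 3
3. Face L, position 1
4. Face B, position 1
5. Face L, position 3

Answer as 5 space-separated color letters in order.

After move 1 (R'): R=RRRR U=WBWB F=GWGW D=YGYG B=YBYB
After move 2 (F): F=GGWW U=WBOO R=WRBR D=RRYG L=OYOG
After move 3 (U): U=OWOB F=WRWW R=YBBR B=OYYB L=GGOG
After move 4 (F'): F=RWWW U=OWYB R=RBRR D=GGYG L=GBOO
After move 5 (R'): R=BRRR U=OYYO F=RWWB D=GWYW B=GYGB
After move 6 (F'): F=WBRW U=OYBR R=WRGR D=BOYW L=GOOY
Query 1: U[3] = R
Query 2: D[3] = W
Query 3: L[1] = O
Query 4: B[1] = Y
Query 5: L[3] = Y

Answer: R W O Y Y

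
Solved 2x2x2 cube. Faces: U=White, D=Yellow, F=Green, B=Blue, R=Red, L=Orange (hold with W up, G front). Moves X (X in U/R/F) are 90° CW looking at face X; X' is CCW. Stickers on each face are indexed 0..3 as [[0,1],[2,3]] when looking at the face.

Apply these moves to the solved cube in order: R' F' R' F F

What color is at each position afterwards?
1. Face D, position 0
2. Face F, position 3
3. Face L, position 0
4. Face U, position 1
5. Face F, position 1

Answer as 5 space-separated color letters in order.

Answer: Y W O Y G

Derivation:
After move 1 (R'): R=RRRR U=WBWB F=GWGW D=YGYG B=YBYB
After move 2 (F'): F=WWGG U=WBRR R=GRYR D=OOYG L=OBOW
After move 3 (R'): R=RRGY U=WYRY F=WBGR D=OWYG B=GBOB
After move 4 (F): F=GWRB U=WYWB R=RRYY D=GRYG L=OOOW
After move 5 (F): F=RGBW U=WYWO R=WRBY D=YRYG L=OGOR
Query 1: D[0] = Y
Query 2: F[3] = W
Query 3: L[0] = O
Query 4: U[1] = Y
Query 5: F[1] = G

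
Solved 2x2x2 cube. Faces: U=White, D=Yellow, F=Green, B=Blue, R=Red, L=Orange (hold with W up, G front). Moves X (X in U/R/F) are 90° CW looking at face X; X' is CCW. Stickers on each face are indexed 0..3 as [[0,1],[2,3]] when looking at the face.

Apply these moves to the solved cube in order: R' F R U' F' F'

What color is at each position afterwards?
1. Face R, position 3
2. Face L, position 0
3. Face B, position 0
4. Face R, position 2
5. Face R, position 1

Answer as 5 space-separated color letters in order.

After move 1 (R'): R=RRRR U=WBWB F=GWGW D=YGYG B=YBYB
After move 2 (F): F=GGWW U=WBOO R=WRBR D=RRYG L=OYOG
After move 3 (R): R=BWRR U=WGOW F=GRWG D=RYYY B=OBBB
After move 4 (U'): U=GWWO F=OYWG R=GRRR B=BWBB L=OBOG
After move 5 (F'): F=YGOW U=GWGR R=YRRR D=BGYY L=OOOW
After move 6 (F'): F=GWYO U=GWYR R=GRBR D=OWYY L=OROG
Query 1: R[3] = R
Query 2: L[0] = O
Query 3: B[0] = B
Query 4: R[2] = B
Query 5: R[1] = R

Answer: R O B B R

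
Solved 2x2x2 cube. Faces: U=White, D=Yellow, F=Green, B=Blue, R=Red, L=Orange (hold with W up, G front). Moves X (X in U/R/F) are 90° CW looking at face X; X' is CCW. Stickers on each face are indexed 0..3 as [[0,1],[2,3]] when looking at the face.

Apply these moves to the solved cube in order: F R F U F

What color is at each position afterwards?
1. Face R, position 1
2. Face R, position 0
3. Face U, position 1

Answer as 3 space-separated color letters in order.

Answer: B Y W

Derivation:
After move 1 (F): F=GGGG U=WWOO R=WRWR D=RRYY L=OYOY
After move 2 (R): R=WWRR U=WGOG F=GRGY D=RBYB B=OBWB
After move 3 (F): F=GGYR U=WGYY R=OWGR D=RWYB L=OROB
After move 4 (U): U=YWYG F=OWYR R=OBGR B=ORWB L=GGOB
After move 5 (F): F=YORW U=YWBG R=YBGR D=GOYB L=GROW
Query 1: R[1] = B
Query 2: R[0] = Y
Query 3: U[1] = W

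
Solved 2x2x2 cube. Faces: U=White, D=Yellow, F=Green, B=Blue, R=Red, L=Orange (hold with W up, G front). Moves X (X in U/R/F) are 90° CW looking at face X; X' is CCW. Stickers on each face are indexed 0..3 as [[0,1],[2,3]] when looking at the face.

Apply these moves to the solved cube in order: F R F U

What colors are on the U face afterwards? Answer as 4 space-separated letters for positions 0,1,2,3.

After move 1 (F): F=GGGG U=WWOO R=WRWR D=RRYY L=OYOY
After move 2 (R): R=WWRR U=WGOG F=GRGY D=RBYB B=OBWB
After move 3 (F): F=GGYR U=WGYY R=OWGR D=RWYB L=OROB
After move 4 (U): U=YWYG F=OWYR R=OBGR B=ORWB L=GGOB
Query: U face = YWYG

Answer: Y W Y G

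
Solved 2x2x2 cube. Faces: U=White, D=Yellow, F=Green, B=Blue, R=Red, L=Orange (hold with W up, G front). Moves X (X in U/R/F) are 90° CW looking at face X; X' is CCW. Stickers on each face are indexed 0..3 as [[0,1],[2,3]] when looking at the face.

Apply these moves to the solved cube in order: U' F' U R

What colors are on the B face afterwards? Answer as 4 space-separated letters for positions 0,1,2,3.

After move 1 (U'): U=WWWW F=OOGG R=GGRR B=RRBB L=BBOO
After move 2 (F'): F=OGOG U=WWGR R=YGYR D=BOYY L=BWOW
After move 3 (U): U=GWRW F=YGOG R=RRYR B=BWBB L=OGOW
After move 4 (R): R=YRRR U=GGRG F=YOOY D=BBYB B=WWWB
Query: B face = WWWB

Answer: W W W B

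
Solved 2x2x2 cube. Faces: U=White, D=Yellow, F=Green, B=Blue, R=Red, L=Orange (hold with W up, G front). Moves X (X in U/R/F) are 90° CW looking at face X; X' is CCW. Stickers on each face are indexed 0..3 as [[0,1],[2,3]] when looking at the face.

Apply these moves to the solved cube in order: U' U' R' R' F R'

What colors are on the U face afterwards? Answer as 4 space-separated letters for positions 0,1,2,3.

After move 1 (U'): U=WWWW F=OOGG R=GGRR B=RRBB L=BBOO
After move 2 (U'): U=WWWW F=BBGG R=OORR B=GGBB L=RROO
After move 3 (R'): R=OROR U=WBWG F=BWGW D=YBYG B=YGYB
After move 4 (R'): R=RROO U=WYWY F=BBGG D=YWYW B=GGBB
After move 5 (F): F=GBGB U=WYOR R=WRYO D=ORYW L=RYOW
After move 6 (R'): R=ROWY U=WBOG F=GYGR D=OBYB B=WGRB
Query: U face = WBOG

Answer: W B O G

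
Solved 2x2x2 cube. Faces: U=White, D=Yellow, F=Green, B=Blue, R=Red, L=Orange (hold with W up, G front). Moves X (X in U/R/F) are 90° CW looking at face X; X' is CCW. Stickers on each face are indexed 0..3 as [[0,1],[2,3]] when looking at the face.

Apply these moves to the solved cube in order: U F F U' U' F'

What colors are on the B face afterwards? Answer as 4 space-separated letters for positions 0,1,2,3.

After move 1 (U): U=WWWW F=RRGG R=BBRR B=OOBB L=GGOO
After move 2 (F): F=GRGR U=WWOG R=WBWR D=RBYY L=GYOY
After move 3 (F): F=GGRR U=WWYY R=OBGR D=WWYY L=GROB
After move 4 (U'): U=WYWY F=GRRR R=GGGR B=OBBB L=OOOB
After move 5 (U'): U=YYWW F=OORR R=GRGR B=GGBB L=OBOB
After move 6 (F'): F=OROR U=YYGG R=WRWR D=BBYY L=OWOW
Query: B face = GGBB

Answer: G G B B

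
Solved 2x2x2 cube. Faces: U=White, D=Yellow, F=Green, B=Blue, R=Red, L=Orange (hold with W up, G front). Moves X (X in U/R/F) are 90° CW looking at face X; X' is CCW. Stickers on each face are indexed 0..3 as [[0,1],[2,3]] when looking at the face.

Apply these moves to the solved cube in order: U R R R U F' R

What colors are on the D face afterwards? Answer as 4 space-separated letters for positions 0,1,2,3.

Answer: W Y Y G

Derivation:
After move 1 (U): U=WWWW F=RRGG R=BBRR B=OOBB L=GGOO
After move 2 (R): R=RBRB U=WRWG F=RYGY D=YBYO B=WOWB
After move 3 (R): R=RRBB U=WYWY F=RBGO D=YWYW B=GORB
After move 4 (R): R=BRBR U=WBWO F=RWGW D=YRYG B=YOYB
After move 5 (U): U=WWOB F=BRGW R=YOBR B=GGYB L=RWOO
After move 6 (F'): F=RWBG U=WWYB R=ROYR D=WOYG L=RBOO
After move 7 (R): R=YRRO U=WWYG F=ROBG D=WYYG B=BGWB
Query: D face = WYYG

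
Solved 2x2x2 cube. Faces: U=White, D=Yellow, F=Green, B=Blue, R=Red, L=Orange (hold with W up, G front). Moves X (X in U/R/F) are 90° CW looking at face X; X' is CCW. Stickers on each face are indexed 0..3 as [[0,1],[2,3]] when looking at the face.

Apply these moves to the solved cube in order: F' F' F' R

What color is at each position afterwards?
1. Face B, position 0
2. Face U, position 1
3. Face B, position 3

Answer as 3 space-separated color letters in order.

After move 1 (F'): F=GGGG U=WWRR R=YRYR D=OOYY L=OWOW
After move 2 (F'): F=GGGG U=WWYY R=OROR D=WWYY L=OROR
After move 3 (F'): F=GGGG U=WWOO R=WRWR D=RRYY L=OYOY
After move 4 (R): R=WWRR U=WGOG F=GRGY D=RBYB B=OBWB
Query 1: B[0] = O
Query 2: U[1] = G
Query 3: B[3] = B

Answer: O G B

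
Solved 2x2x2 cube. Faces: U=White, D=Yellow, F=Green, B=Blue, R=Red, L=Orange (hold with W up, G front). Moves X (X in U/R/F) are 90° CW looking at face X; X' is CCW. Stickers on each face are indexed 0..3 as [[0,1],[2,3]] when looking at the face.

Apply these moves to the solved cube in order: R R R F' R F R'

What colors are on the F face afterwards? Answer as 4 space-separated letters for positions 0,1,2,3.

After move 1 (R): R=RRRR U=WGWG F=GYGY D=YBYB B=WBWB
After move 2 (R): R=RRRR U=WYWY F=GBGB D=YWYW B=GBGB
After move 3 (R): R=RRRR U=WBWB F=GWGW D=YGYG B=YBYB
After move 4 (F'): F=WWGG U=WBRR R=GRYR D=OOYG L=OBOW
After move 5 (R): R=YGRR U=WWRG F=WOGG D=OYYY B=RBBB
After move 6 (F): F=GWGO U=WWWB R=RGGR D=RYYY L=OOOY
After move 7 (R'): R=GRRG U=WBWR F=GWGB D=RWYO B=YBYB
Query: F face = GWGB

Answer: G W G B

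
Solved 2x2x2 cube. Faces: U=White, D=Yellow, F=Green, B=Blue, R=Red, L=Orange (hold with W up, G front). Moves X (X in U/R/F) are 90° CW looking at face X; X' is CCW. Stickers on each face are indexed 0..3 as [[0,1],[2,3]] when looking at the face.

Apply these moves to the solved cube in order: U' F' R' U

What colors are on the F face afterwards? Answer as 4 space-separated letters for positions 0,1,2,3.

Answer: G R O R

Derivation:
After move 1 (U'): U=WWWW F=OOGG R=GGRR B=RRBB L=BBOO
After move 2 (F'): F=OGOG U=WWGR R=YGYR D=BOYY L=BWOW
After move 3 (R'): R=GRYY U=WBGR F=OWOR D=BGYG B=YROB
After move 4 (U): U=GWRB F=GROR R=YRYY B=BWOB L=OWOW
Query: F face = GROR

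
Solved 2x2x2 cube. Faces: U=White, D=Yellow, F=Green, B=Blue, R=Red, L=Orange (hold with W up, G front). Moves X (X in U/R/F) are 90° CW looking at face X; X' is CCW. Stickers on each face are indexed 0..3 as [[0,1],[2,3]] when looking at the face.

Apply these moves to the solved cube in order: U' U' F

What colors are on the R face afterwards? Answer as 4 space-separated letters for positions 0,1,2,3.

Answer: W O W R

Derivation:
After move 1 (U'): U=WWWW F=OOGG R=GGRR B=RRBB L=BBOO
After move 2 (U'): U=WWWW F=BBGG R=OORR B=GGBB L=RROO
After move 3 (F): F=GBGB U=WWOR R=WOWR D=ROYY L=RYOY
Query: R face = WOWR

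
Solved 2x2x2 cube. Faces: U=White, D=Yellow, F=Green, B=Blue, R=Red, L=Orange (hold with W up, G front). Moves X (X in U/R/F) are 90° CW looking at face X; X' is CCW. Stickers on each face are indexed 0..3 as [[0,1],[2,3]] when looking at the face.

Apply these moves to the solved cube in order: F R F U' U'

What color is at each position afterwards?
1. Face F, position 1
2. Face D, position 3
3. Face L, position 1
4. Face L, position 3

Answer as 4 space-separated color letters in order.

Answer: B B W B

Derivation:
After move 1 (F): F=GGGG U=WWOO R=WRWR D=RRYY L=OYOY
After move 2 (R): R=WWRR U=WGOG F=GRGY D=RBYB B=OBWB
After move 3 (F): F=GGYR U=WGYY R=OWGR D=RWYB L=OROB
After move 4 (U'): U=GYWY F=ORYR R=GGGR B=OWWB L=OBOB
After move 5 (U'): U=YYGW F=OBYR R=ORGR B=GGWB L=OWOB
Query 1: F[1] = B
Query 2: D[3] = B
Query 3: L[1] = W
Query 4: L[3] = B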